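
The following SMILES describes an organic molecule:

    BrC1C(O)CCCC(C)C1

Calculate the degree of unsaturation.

Molecular formula: C8H15BrO.
DoU = (2C + 2 + N − H − X) / 2, where X is the halogen count and O/S are ignored.
    = (2·8 + 2 + 0 − 15 − 1) / 2 = 2 / 2 = 1.

1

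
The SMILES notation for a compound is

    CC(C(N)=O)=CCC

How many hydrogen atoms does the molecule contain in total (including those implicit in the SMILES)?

Walk through each heavy atom and fill implicit hydrogens from standard valence (C 4, N 3, O 2, S 2, halogen 1):
  atom 1: C, bond orders sum to 1 (valence 4) → 3 H
  atom 2: C, bond orders sum to 4 (valence 4) → 0 H
  atom 3: C, bond orders sum to 4 (valence 4) → 0 H
  atom 4: N, bond orders sum to 1 (valence 3) → 2 H
  atom 5: O, bond orders sum to 2 (valence 2) → 0 H
  atom 6: C, bond orders sum to 3 (valence 4) → 1 H
  atom 7: C, bond orders sum to 2 (valence 4) → 2 H
  atom 8: C, bond orders sum to 1 (valence 4) → 3 H
Total hydrogens: 11.

11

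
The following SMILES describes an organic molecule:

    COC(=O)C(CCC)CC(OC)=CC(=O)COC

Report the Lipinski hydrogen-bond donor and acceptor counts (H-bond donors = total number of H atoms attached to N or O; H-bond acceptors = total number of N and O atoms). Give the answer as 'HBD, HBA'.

Donors: find every N or O and count the H atoms it carries.
  atom 2 (O): bond orders sum to 2 → 0 H
  atom 4 (O): bond orders sum to 2 → 0 H
  atom 11 (O): bond orders sum to 2 → 0 H
  atom 15 (O): bond orders sum to 2 → 0 H
  atom 17 (O): bond orders sum to 2 → 0 H
Lipinski HBD = 0.
Acceptors: N atoms = 0, O atoms = 5 → HBA = 5.

0, 5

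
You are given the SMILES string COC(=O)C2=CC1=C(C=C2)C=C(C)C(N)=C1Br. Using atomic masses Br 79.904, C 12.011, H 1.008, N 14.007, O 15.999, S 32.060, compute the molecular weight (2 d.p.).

294.15 g/mol

First, the molecular formula is C13H12BrNO2 (counting implicit H from valence).
  Br: 1 × 79.904 = 79.904
  C: 13 × 12.011 = 156.143
  H: 12 × 1.008 = 12.096
  N: 1 × 14.007 = 14.007
  O: 2 × 15.999 = 31.998
Sum: 1×79.904 + 13×12.011 + 12×1.008 + 1×14.007 + 2×15.999 = 294.148 → 294.15 g/mol.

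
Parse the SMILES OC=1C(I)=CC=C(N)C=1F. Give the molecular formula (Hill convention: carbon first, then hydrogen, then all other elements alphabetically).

C6H5FINO

Walk through each heavy atom and fill implicit hydrogens from standard valence (C 4, N 3, O 2, S 2, halogen 1):
  atom 1: O, bond orders sum to 1 (valence 2) → 1 H
  atom 2: C, bond orders sum to 4 (valence 4) → 0 H
  atom 3: C, bond orders sum to 4 (valence 4) → 0 H
  atom 4: I (halogen, monovalent) → 0 H
  atom 5: C, bond orders sum to 3 (valence 4) → 1 H
  atom 6: C, bond orders sum to 3 (valence 4) → 1 H
  atom 7: C, bond orders sum to 4 (valence 4) → 0 H
  atom 8: N, bond orders sum to 1 (valence 3) → 2 H
  atom 9: C, bond orders sum to 4 (valence 4) → 0 H
  atom 10: F (halogen, monovalent) → 0 H
Totals → C:6, H:5, F:1, I:1, N:1, O:1.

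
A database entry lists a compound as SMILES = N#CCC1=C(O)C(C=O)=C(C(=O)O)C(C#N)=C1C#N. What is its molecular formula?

Walk through each heavy atom and fill implicit hydrogens from standard valence (C 4, N 3, O 2, S 2, halogen 1):
  atom 1: N, bond orders sum to 3 (valence 3) → 0 H
  atom 2: C, bond orders sum to 4 (valence 4) → 0 H
  atom 3: C, bond orders sum to 2 (valence 4) → 2 H
  atom 4: C, bond orders sum to 4 (valence 4) → 0 H
  atom 5: C, bond orders sum to 4 (valence 4) → 0 H
  atom 6: O, bond orders sum to 1 (valence 2) → 1 H
  atom 7: C, bond orders sum to 4 (valence 4) → 0 H
  atom 8: C, bond orders sum to 3 (valence 4) → 1 H
  atom 9: O, bond orders sum to 2 (valence 2) → 0 H
  atom 10: C, bond orders sum to 4 (valence 4) → 0 H
  atom 11: C, bond orders sum to 4 (valence 4) → 0 H
  atom 12: O, bond orders sum to 2 (valence 2) → 0 H
  atom 13: O, bond orders sum to 1 (valence 2) → 1 H
  atom 14: C, bond orders sum to 4 (valence 4) → 0 H
  atom 15: C, bond orders sum to 4 (valence 4) → 0 H
  atom 16: N, bond orders sum to 3 (valence 3) → 0 H
  atom 17: C, bond orders sum to 4 (valence 4) → 0 H
  atom 18: C, bond orders sum to 4 (valence 4) → 0 H
  atom 19: N, bond orders sum to 3 (valence 3) → 0 H
Totals → C:12, H:5, N:3, O:4.
In Hill order: C12H5N3O4.

C12H5N3O4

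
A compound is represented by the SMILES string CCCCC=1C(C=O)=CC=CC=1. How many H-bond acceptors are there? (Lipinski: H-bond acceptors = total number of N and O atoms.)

N atoms: 0; O atoms: 1.
Lipinski HBA = 0 + 1 = 1.

1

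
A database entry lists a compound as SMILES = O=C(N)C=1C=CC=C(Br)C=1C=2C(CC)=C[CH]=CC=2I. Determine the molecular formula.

C15H13BrINO

Walk through each heavy atom and fill implicit hydrogens from standard valence (C 4, N 3, O 2, S 2, halogen 1):
  atom 1: O, bond orders sum to 2 (valence 2) → 0 H
  atom 2: C, bond orders sum to 4 (valence 4) → 0 H
  atom 3: N, bond orders sum to 1 (valence 3) → 2 H
  atom 4: C, bond orders sum to 4 (valence 4) → 0 H
  atom 5: C, bond orders sum to 3 (valence 4) → 1 H
  atom 6: C, bond orders sum to 3 (valence 4) → 1 H
  atom 7: C, bond orders sum to 3 (valence 4) → 1 H
  atom 8: C, bond orders sum to 4 (valence 4) → 0 H
  atom 9: Br (halogen, monovalent) → 0 H
  atom 10: C, bond orders sum to 4 (valence 4) → 0 H
  atom 11: C, bond orders sum to 4 (valence 4) → 0 H
  atom 12: C, bond orders sum to 4 (valence 4) → 0 H
  atom 13: C, bond orders sum to 2 (valence 4) → 2 H
  atom 14: C, bond orders sum to 1 (valence 4) → 3 H
  atom 15: C, bond orders sum to 3 (valence 4) → 1 H
  atom 16: C with explicit H count 1
  atom 17: C, bond orders sum to 3 (valence 4) → 1 H
  atom 18: C, bond orders sum to 4 (valence 4) → 0 H
  atom 19: I (halogen, monovalent) → 0 H
Totals → C:15, H:13, Br:1, I:1, N:1, O:1.
In Hill order: C15H13BrINO.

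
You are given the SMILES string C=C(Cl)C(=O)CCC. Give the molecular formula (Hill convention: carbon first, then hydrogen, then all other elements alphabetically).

C6H9ClO

Walk through each heavy atom and fill implicit hydrogens from standard valence (C 4, N 3, O 2, S 2, halogen 1):
  atom 1: C, bond orders sum to 2 (valence 4) → 2 H
  atom 2: C, bond orders sum to 4 (valence 4) → 0 H
  atom 3: Cl (halogen, monovalent) → 0 H
  atom 4: C, bond orders sum to 4 (valence 4) → 0 H
  atom 5: O, bond orders sum to 2 (valence 2) → 0 H
  atom 6: C, bond orders sum to 2 (valence 4) → 2 H
  atom 7: C, bond orders sum to 2 (valence 4) → 2 H
  atom 8: C, bond orders sum to 1 (valence 4) → 3 H
Totals → C:6, H:9, Cl:1, O:1.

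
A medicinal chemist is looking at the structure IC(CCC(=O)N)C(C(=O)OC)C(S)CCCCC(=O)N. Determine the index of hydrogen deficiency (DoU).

Degree of unsaturation = (number of rings) + (number of π bonds).
Ring closures in the SMILES: 0.
π bonds: 3 double bonds (each 1 DoU) → 3 DoU from unsaturation.
Total DoU = 0 + 3 = 3.

3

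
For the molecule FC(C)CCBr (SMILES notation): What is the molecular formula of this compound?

Walk through each heavy atom and fill implicit hydrogens from standard valence (C 4, N 3, O 2, S 2, halogen 1):
  atom 1: F (halogen, monovalent) → 0 H
  atom 2: C, bond orders sum to 3 (valence 4) → 1 H
  atom 3: C, bond orders sum to 1 (valence 4) → 3 H
  atom 4: C, bond orders sum to 2 (valence 4) → 2 H
  atom 5: C, bond orders sum to 2 (valence 4) → 2 H
  atom 6: Br (halogen, monovalent) → 0 H
Totals → C:4, H:8, Br:1, F:1.
In Hill order: C4H8BrF.

C4H8BrF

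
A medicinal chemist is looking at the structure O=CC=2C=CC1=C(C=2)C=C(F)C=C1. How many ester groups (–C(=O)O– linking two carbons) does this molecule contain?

0

Scan the SMILES for the ester motif — none present.
Groups that are present: 1 aldehyde.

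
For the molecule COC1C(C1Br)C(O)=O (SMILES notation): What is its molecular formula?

C5H7BrO3

Walk through each heavy atom and fill implicit hydrogens from standard valence (C 4, N 3, O 2, S 2, halogen 1):
  atom 1: C, bond orders sum to 1 (valence 4) → 3 H
  atom 2: O, bond orders sum to 2 (valence 2) → 0 H
  atom 3: C, bond orders sum to 3 (valence 4) → 1 H
  atom 4: C, bond orders sum to 3 (valence 4) → 1 H
  atom 5: C, bond orders sum to 3 (valence 4) → 1 H
  atom 6: Br (halogen, monovalent) → 0 H
  atom 7: C, bond orders sum to 4 (valence 4) → 0 H
  atom 8: O, bond orders sum to 1 (valence 2) → 1 H
  atom 9: O, bond orders sum to 2 (valence 2) → 0 H
Totals → C:5, H:7, Br:1, O:3.
In Hill order: C5H7BrO3.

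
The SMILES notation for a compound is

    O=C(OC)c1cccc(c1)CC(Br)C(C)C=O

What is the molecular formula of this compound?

C13H15BrO3

Walk through each heavy atom and fill implicit hydrogens from standard valence (C 4, N 3, O 2, S 2, halogen 1); for lowercase aromatic atoms, an aromatic c carries 1 H when it has two neighbours and 0 H with three, and aromatic n carries 0 H:
  atom 1: O, bond orders sum to 2 (valence 2) → 0 H
  atom 2: C, bond orders sum to 4 (valence 4) → 0 H
  atom 3: O, bond orders sum to 2 (valence 2) → 0 H
  atom 4: C, bond orders sum to 1 (valence 4) → 3 H
  atom 5: aromatic c, 3 neighbours → 0 H
  atom 6: aromatic c, 2 neighbours → 1 H
  atom 7: aromatic c, 2 neighbours → 1 H
  atom 8: aromatic c, 2 neighbours → 1 H
  atom 9: aromatic c, 3 neighbours → 0 H
  atom 10: aromatic c, 2 neighbours → 1 H
  atom 11: C, bond orders sum to 2 (valence 4) → 2 H
  atom 12: C, bond orders sum to 3 (valence 4) → 1 H
  atom 13: Br (halogen, monovalent) → 0 H
  atom 14: C, bond orders sum to 3 (valence 4) → 1 H
  atom 15: C, bond orders sum to 1 (valence 4) → 3 H
  atom 16: C, bond orders sum to 3 (valence 4) → 1 H
  atom 17: O, bond orders sum to 2 (valence 2) → 0 H
Totals → C:13, H:15, Br:1, O:3.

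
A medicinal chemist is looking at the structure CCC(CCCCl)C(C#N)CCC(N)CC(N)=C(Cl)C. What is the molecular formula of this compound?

C15H27Cl2N3

Walk through each heavy atom and fill implicit hydrogens from standard valence (C 4, N 3, O 2, S 2, halogen 1):
  atom 1: C, bond orders sum to 1 (valence 4) → 3 H
  atom 2: C, bond orders sum to 2 (valence 4) → 2 H
  atom 3: C, bond orders sum to 3 (valence 4) → 1 H
  atom 4: C, bond orders sum to 2 (valence 4) → 2 H
  atom 5: C, bond orders sum to 2 (valence 4) → 2 H
  atom 6: C, bond orders sum to 2 (valence 4) → 2 H
  atom 7: Cl (halogen, monovalent) → 0 H
  atom 8: C, bond orders sum to 3 (valence 4) → 1 H
  atom 9: C, bond orders sum to 4 (valence 4) → 0 H
  atom 10: N, bond orders sum to 3 (valence 3) → 0 H
  atom 11: C, bond orders sum to 2 (valence 4) → 2 H
  atom 12: C, bond orders sum to 2 (valence 4) → 2 H
  atom 13: C, bond orders sum to 3 (valence 4) → 1 H
  atom 14: N, bond orders sum to 1 (valence 3) → 2 H
  atom 15: C, bond orders sum to 2 (valence 4) → 2 H
  atom 16: C, bond orders sum to 4 (valence 4) → 0 H
  atom 17: N, bond orders sum to 1 (valence 3) → 2 H
  atom 18: C, bond orders sum to 4 (valence 4) → 0 H
  atom 19: Cl (halogen, monovalent) → 0 H
  atom 20: C, bond orders sum to 1 (valence 4) → 3 H
Totals → C:15, H:27, Cl:2, N:3.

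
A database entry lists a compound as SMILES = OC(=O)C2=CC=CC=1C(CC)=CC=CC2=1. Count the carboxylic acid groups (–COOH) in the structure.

The carboxylic acid motif appears at heavy-atom position 2 in the SMILES.
Carboxylic acid count: 1.

1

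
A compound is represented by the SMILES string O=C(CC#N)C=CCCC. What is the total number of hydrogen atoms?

Walk through each heavy atom and fill implicit hydrogens from standard valence (C 4, N 3, O 2, S 2, halogen 1):
  atom 1: O, bond orders sum to 2 (valence 2) → 0 H
  atom 2: C, bond orders sum to 4 (valence 4) → 0 H
  atom 3: C, bond orders sum to 2 (valence 4) → 2 H
  atom 4: C, bond orders sum to 4 (valence 4) → 0 H
  atom 5: N, bond orders sum to 3 (valence 3) → 0 H
  atom 6: C, bond orders sum to 3 (valence 4) → 1 H
  atom 7: C, bond orders sum to 3 (valence 4) → 1 H
  atom 8: C, bond orders sum to 2 (valence 4) → 2 H
  atom 9: C, bond orders sum to 2 (valence 4) → 2 H
  atom 10: C, bond orders sum to 1 (valence 4) → 3 H
Total hydrogens: 11.

11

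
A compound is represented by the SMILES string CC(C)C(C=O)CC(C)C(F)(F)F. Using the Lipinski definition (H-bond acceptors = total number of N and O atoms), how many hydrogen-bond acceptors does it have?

1

N atoms: 0; O atoms: 1.
Lipinski HBA = 0 + 1 = 1.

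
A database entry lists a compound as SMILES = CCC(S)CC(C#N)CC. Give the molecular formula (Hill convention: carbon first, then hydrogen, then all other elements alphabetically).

Walk through each heavy atom and fill implicit hydrogens from standard valence (C 4, N 3, O 2, S 2, halogen 1):
  atom 1: C, bond orders sum to 1 (valence 4) → 3 H
  atom 2: C, bond orders sum to 2 (valence 4) → 2 H
  atom 3: C, bond orders sum to 3 (valence 4) → 1 H
  atom 4: S, bond orders sum to 1 (valence 2) → 1 H
  atom 5: C, bond orders sum to 2 (valence 4) → 2 H
  atom 6: C, bond orders sum to 3 (valence 4) → 1 H
  atom 7: C, bond orders sum to 4 (valence 4) → 0 H
  atom 8: N, bond orders sum to 3 (valence 3) → 0 H
  atom 9: C, bond orders sum to 2 (valence 4) → 2 H
  atom 10: C, bond orders sum to 1 (valence 4) → 3 H
Totals → C:8, H:15, N:1, S:1.

C8H15NS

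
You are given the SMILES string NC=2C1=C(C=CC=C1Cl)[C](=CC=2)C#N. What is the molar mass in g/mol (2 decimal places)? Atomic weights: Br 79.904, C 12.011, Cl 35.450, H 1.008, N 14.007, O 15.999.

202.64 g/mol

First, the molecular formula is C11H7ClN2 (counting implicit H from valence).
  C: 11 × 12.011 = 132.121
  Cl: 1 × 35.450 = 35.450
  H: 7 × 1.008 = 7.056
  N: 2 × 14.007 = 28.014
Sum: 11×12.011 + 1×35.450 + 7×1.008 + 2×14.007 = 202.641 → 202.64 g/mol.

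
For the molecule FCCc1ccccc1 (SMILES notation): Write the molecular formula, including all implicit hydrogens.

C8H9F

Walk through each heavy atom and fill implicit hydrogens from standard valence (C 4, N 3, O 2, S 2, halogen 1); for lowercase aromatic atoms, an aromatic c carries 1 H when it has two neighbours and 0 H with three, and aromatic n carries 0 H:
  atom 1: F (halogen, monovalent) → 0 H
  atom 2: C, bond orders sum to 2 (valence 4) → 2 H
  atom 3: C, bond orders sum to 2 (valence 4) → 2 H
  atom 4: aromatic c, 3 neighbours → 0 H
  atom 5: aromatic c, 2 neighbours → 1 H
  atom 6: aromatic c, 2 neighbours → 1 H
  atom 7: aromatic c, 2 neighbours → 1 H
  atom 8: aromatic c, 2 neighbours → 1 H
  atom 9: aromatic c, 2 neighbours → 1 H
Totals → C:8, H:9, F:1.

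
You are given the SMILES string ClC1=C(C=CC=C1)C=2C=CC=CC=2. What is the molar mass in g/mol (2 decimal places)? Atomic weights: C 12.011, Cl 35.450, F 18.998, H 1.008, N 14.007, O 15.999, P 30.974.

First, the molecular formula is C12H9Cl (counting implicit H from valence).
  C: 12 × 12.011 = 144.132
  Cl: 1 × 35.450 = 35.450
  H: 9 × 1.008 = 9.072
Sum: 12×12.011 + 1×35.450 + 9×1.008 = 188.654 → 188.65 g/mol.

188.65 g/mol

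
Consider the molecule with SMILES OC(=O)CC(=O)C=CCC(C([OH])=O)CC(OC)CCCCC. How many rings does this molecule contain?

In SMILES, each pair of matching ring-closure digits denotes one ring-closing bond; the number of such bonds equals the number of independent rings.
Ring-closure bonds here: 0.

0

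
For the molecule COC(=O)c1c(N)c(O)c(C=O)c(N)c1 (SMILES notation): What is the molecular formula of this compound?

Walk through each heavy atom and fill implicit hydrogens from standard valence (C 4, N 3, O 2, S 2, halogen 1); for lowercase aromatic atoms, an aromatic c carries 1 H when it has two neighbours and 0 H with three, and aromatic n carries 0 H:
  atom 1: C, bond orders sum to 1 (valence 4) → 3 H
  atom 2: O, bond orders sum to 2 (valence 2) → 0 H
  atom 3: C, bond orders sum to 4 (valence 4) → 0 H
  atom 4: O, bond orders sum to 2 (valence 2) → 0 H
  atom 5: aromatic c, 3 neighbours → 0 H
  atom 6: aromatic c, 3 neighbours → 0 H
  atom 7: N, bond orders sum to 1 (valence 3) → 2 H
  atom 8: aromatic c, 3 neighbours → 0 H
  atom 9: O, bond orders sum to 1 (valence 2) → 1 H
  atom 10: aromatic c, 3 neighbours → 0 H
  atom 11: C, bond orders sum to 3 (valence 4) → 1 H
  atom 12: O, bond orders sum to 2 (valence 2) → 0 H
  atom 13: aromatic c, 3 neighbours → 0 H
  atom 14: N, bond orders sum to 1 (valence 3) → 2 H
  atom 15: aromatic c, 2 neighbours → 1 H
Totals → C:9, H:10, N:2, O:4.
In Hill order: C9H10N2O4.

C9H10N2O4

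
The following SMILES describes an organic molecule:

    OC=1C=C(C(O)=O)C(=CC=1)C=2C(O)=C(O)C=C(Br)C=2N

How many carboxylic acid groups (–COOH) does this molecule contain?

The carboxylic acid motif appears at heavy-atom position 5 in the SMILES.
Other groups present: 3 hydroxyl, 1 primary amine.
Carboxylic acid count: 1.

1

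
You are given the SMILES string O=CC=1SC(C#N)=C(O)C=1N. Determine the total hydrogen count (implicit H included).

4

Walk through each heavy atom and fill implicit hydrogens from standard valence (C 4, N 3, O 2, S 2, halogen 1):
  atom 1: O, bond orders sum to 2 (valence 2) → 0 H
  atom 2: C, bond orders sum to 3 (valence 4) → 1 H
  atom 3: C, bond orders sum to 4 (valence 4) → 0 H
  atom 4: S, bond orders sum to 2 (valence 2) → 0 H
  atom 5: C, bond orders sum to 4 (valence 4) → 0 H
  atom 6: C, bond orders sum to 4 (valence 4) → 0 H
  atom 7: N, bond orders sum to 3 (valence 3) → 0 H
  atom 8: C, bond orders sum to 4 (valence 4) → 0 H
  atom 9: O, bond orders sum to 1 (valence 2) → 1 H
  atom 10: C, bond orders sum to 4 (valence 4) → 0 H
  atom 11: N, bond orders sum to 1 (valence 3) → 2 H
Total hydrogens: 4.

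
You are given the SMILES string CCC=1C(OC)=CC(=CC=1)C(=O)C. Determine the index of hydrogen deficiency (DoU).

5

Molecular formula: C11H14O2.
DoU = (2C + 2 + N − H − X) / 2, where X is the halogen count and O/S are ignored.
    = (2·11 + 2 + 0 − 14 − 0) / 2 = 10 / 2 = 5.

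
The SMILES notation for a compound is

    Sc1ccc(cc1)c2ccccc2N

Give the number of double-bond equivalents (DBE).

8

Molecular formula: C12H11NS.
DoU = (2C + 2 + N − H − X) / 2, where X is the halogen count and O/S are ignored.
    = (2·12 + 2 + 1 − 11 − 0) / 2 = 16 / 2 = 8.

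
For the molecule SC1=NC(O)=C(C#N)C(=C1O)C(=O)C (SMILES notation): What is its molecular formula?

Walk through each heavy atom and fill implicit hydrogens from standard valence (C 4, N 3, O 2, S 2, halogen 1):
  atom 1: S, bond orders sum to 1 (valence 2) → 1 H
  atom 2: C, bond orders sum to 4 (valence 4) → 0 H
  atom 3: N, bond orders sum to 3 (valence 3) → 0 H
  atom 4: C, bond orders sum to 4 (valence 4) → 0 H
  atom 5: O, bond orders sum to 1 (valence 2) → 1 H
  atom 6: C, bond orders sum to 4 (valence 4) → 0 H
  atom 7: C, bond orders sum to 4 (valence 4) → 0 H
  atom 8: N, bond orders sum to 3 (valence 3) → 0 H
  atom 9: C, bond orders sum to 4 (valence 4) → 0 H
  atom 10: C, bond orders sum to 4 (valence 4) → 0 H
  atom 11: O, bond orders sum to 1 (valence 2) → 1 H
  atom 12: C, bond orders sum to 4 (valence 4) → 0 H
  atom 13: O, bond orders sum to 2 (valence 2) → 0 H
  atom 14: C, bond orders sum to 1 (valence 4) → 3 H
Totals → C:8, H:6, N:2, O:3, S:1.

C8H6N2O3S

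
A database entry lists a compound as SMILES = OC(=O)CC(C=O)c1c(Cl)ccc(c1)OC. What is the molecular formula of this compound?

C11H11ClO4

Walk through each heavy atom and fill implicit hydrogens from standard valence (C 4, N 3, O 2, S 2, halogen 1); for lowercase aromatic atoms, an aromatic c carries 1 H when it has two neighbours and 0 H with three, and aromatic n carries 0 H:
  atom 1: O, bond orders sum to 1 (valence 2) → 1 H
  atom 2: C, bond orders sum to 4 (valence 4) → 0 H
  atom 3: O, bond orders sum to 2 (valence 2) → 0 H
  atom 4: C, bond orders sum to 2 (valence 4) → 2 H
  atom 5: C, bond orders sum to 3 (valence 4) → 1 H
  atom 6: C, bond orders sum to 3 (valence 4) → 1 H
  atom 7: O, bond orders sum to 2 (valence 2) → 0 H
  atom 8: aromatic c, 3 neighbours → 0 H
  atom 9: aromatic c, 3 neighbours → 0 H
  atom 10: Cl (halogen, monovalent) → 0 H
  atom 11: aromatic c, 2 neighbours → 1 H
  atom 12: aromatic c, 2 neighbours → 1 H
  atom 13: aromatic c, 3 neighbours → 0 H
  atom 14: aromatic c, 2 neighbours → 1 H
  atom 15: O, bond orders sum to 2 (valence 2) → 0 H
  atom 16: C, bond orders sum to 1 (valence 4) → 3 H
Totals → C:11, H:11, Cl:1, O:4.
In Hill order: C11H11ClO4.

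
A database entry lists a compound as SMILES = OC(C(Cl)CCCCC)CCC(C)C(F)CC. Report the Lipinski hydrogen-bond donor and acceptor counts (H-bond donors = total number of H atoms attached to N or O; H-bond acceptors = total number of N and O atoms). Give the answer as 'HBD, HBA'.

1, 1

Donors: find every N or O and count the H atoms it carries.
  atom 1 (O): bond orders sum to 1 → 1 H
Lipinski HBD = 1.
Acceptors: N atoms = 0, O atoms = 1 → HBA = 1.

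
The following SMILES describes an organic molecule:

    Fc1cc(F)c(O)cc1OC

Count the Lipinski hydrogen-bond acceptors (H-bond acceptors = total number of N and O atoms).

N atoms: 0; O atoms: 2.
Lipinski HBA = 0 + 2 = 2.

2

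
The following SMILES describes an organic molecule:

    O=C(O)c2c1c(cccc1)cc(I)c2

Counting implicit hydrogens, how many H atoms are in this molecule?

Walk through each heavy atom and fill implicit hydrogens from standard valence (C 4, N 3, O 2, S 2, halogen 1); for lowercase aromatic atoms, an aromatic c carries 1 H when it has two neighbours and 0 H with three, and aromatic n carries 0 H:
  atom 1: O, bond orders sum to 2 (valence 2) → 0 H
  atom 2: C, bond orders sum to 4 (valence 4) → 0 H
  atom 3: O, bond orders sum to 1 (valence 2) → 1 H
  atom 4: aromatic c, 3 neighbours → 0 H
  atom 5: aromatic c, 3 neighbours → 0 H
  atom 6: aromatic c, 3 neighbours → 0 H
  atom 7: aromatic c, 2 neighbours → 1 H
  atom 8: aromatic c, 2 neighbours → 1 H
  atom 9: aromatic c, 2 neighbours → 1 H
  atom 10: aromatic c, 2 neighbours → 1 H
  atom 11: aromatic c, 2 neighbours → 1 H
  atom 12: aromatic c, 3 neighbours → 0 H
  atom 13: I (halogen, monovalent) → 0 H
  atom 14: aromatic c, 2 neighbours → 1 H
Total hydrogens: 7.

7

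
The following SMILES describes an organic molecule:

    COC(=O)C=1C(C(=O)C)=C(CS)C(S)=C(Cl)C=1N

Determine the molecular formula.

C11H12ClNO3S2

Walk through each heavy atom and fill implicit hydrogens from standard valence (C 4, N 3, O 2, S 2, halogen 1):
  atom 1: C, bond orders sum to 1 (valence 4) → 3 H
  atom 2: O, bond orders sum to 2 (valence 2) → 0 H
  atom 3: C, bond orders sum to 4 (valence 4) → 0 H
  atom 4: O, bond orders sum to 2 (valence 2) → 0 H
  atom 5: C, bond orders sum to 4 (valence 4) → 0 H
  atom 6: C, bond orders sum to 4 (valence 4) → 0 H
  atom 7: C, bond orders sum to 4 (valence 4) → 0 H
  atom 8: O, bond orders sum to 2 (valence 2) → 0 H
  atom 9: C, bond orders sum to 1 (valence 4) → 3 H
  atom 10: C, bond orders sum to 4 (valence 4) → 0 H
  atom 11: C, bond orders sum to 2 (valence 4) → 2 H
  atom 12: S, bond orders sum to 1 (valence 2) → 1 H
  atom 13: C, bond orders sum to 4 (valence 4) → 0 H
  atom 14: S, bond orders sum to 1 (valence 2) → 1 H
  atom 15: C, bond orders sum to 4 (valence 4) → 0 H
  atom 16: Cl (halogen, monovalent) → 0 H
  atom 17: C, bond orders sum to 4 (valence 4) → 0 H
  atom 18: N, bond orders sum to 1 (valence 3) → 2 H
Totals → C:11, H:12, Cl:1, N:1, O:3, S:2.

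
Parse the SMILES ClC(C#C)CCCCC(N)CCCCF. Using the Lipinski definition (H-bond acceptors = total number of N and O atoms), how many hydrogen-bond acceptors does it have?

1

N atoms: 1; O atoms: 0.
Lipinski HBA = 1 + 0 = 1.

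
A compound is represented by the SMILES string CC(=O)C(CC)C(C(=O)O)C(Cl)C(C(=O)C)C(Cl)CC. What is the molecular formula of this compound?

Walk through each heavy atom and fill implicit hydrogens from standard valence (C 4, N 3, O 2, S 2, halogen 1):
  atom 1: C, bond orders sum to 1 (valence 4) → 3 H
  atom 2: C, bond orders sum to 4 (valence 4) → 0 H
  atom 3: O, bond orders sum to 2 (valence 2) → 0 H
  atom 4: C, bond orders sum to 3 (valence 4) → 1 H
  atom 5: C, bond orders sum to 2 (valence 4) → 2 H
  atom 6: C, bond orders sum to 1 (valence 4) → 3 H
  atom 7: C, bond orders sum to 3 (valence 4) → 1 H
  atom 8: C, bond orders sum to 4 (valence 4) → 0 H
  atom 9: O, bond orders sum to 2 (valence 2) → 0 H
  atom 10: O, bond orders sum to 1 (valence 2) → 1 H
  atom 11: C, bond orders sum to 3 (valence 4) → 1 H
  atom 12: Cl (halogen, monovalent) → 0 H
  atom 13: C, bond orders sum to 3 (valence 4) → 1 H
  atom 14: C, bond orders sum to 4 (valence 4) → 0 H
  atom 15: O, bond orders sum to 2 (valence 2) → 0 H
  atom 16: C, bond orders sum to 1 (valence 4) → 3 H
  atom 17: C, bond orders sum to 3 (valence 4) → 1 H
  atom 18: Cl (halogen, monovalent) → 0 H
  atom 19: C, bond orders sum to 2 (valence 4) → 2 H
  atom 20: C, bond orders sum to 1 (valence 4) → 3 H
Totals → C:14, H:22, Cl:2, O:4.

C14H22Cl2O4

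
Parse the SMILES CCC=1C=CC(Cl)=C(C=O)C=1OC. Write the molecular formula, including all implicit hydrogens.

C10H11ClO2

Walk through each heavy atom and fill implicit hydrogens from standard valence (C 4, N 3, O 2, S 2, halogen 1):
  atom 1: C, bond orders sum to 1 (valence 4) → 3 H
  atom 2: C, bond orders sum to 2 (valence 4) → 2 H
  atom 3: C, bond orders sum to 4 (valence 4) → 0 H
  atom 4: C, bond orders sum to 3 (valence 4) → 1 H
  atom 5: C, bond orders sum to 3 (valence 4) → 1 H
  atom 6: C, bond orders sum to 4 (valence 4) → 0 H
  atom 7: Cl (halogen, monovalent) → 0 H
  atom 8: C, bond orders sum to 4 (valence 4) → 0 H
  atom 9: C, bond orders sum to 3 (valence 4) → 1 H
  atom 10: O, bond orders sum to 2 (valence 2) → 0 H
  atom 11: C, bond orders sum to 4 (valence 4) → 0 H
  atom 12: O, bond orders sum to 2 (valence 2) → 0 H
  atom 13: C, bond orders sum to 1 (valence 4) → 3 H
Totals → C:10, H:11, Cl:1, O:2.
In Hill order: C10H11ClO2.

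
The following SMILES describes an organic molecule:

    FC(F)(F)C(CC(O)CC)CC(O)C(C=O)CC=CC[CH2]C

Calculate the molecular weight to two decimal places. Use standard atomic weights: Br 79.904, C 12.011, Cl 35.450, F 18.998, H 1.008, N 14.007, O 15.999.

324.38 g/mol

First, the molecular formula is C16H27F3O3 (counting implicit H from valence).
  C: 16 × 12.011 = 192.176
  F: 3 × 18.998 = 56.994
  H: 27 × 1.008 = 27.216
  O: 3 × 15.999 = 47.997
Sum: 16×12.011 + 3×18.998 + 27×1.008 + 3×15.999 = 324.383 → 324.38 g/mol.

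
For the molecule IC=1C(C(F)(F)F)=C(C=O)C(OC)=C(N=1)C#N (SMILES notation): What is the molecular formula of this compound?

Walk through each heavy atom and fill implicit hydrogens from standard valence (C 4, N 3, O 2, S 2, halogen 1):
  atom 1: I (halogen, monovalent) → 0 H
  atom 2: C, bond orders sum to 4 (valence 4) → 0 H
  atom 3: C, bond orders sum to 4 (valence 4) → 0 H
  atom 4: C, bond orders sum to 4 (valence 4) → 0 H
  atom 5: F (halogen, monovalent) → 0 H
  atom 6: F (halogen, monovalent) → 0 H
  atom 7: F (halogen, monovalent) → 0 H
  atom 8: C, bond orders sum to 4 (valence 4) → 0 H
  atom 9: C, bond orders sum to 3 (valence 4) → 1 H
  atom 10: O, bond orders sum to 2 (valence 2) → 0 H
  atom 11: C, bond orders sum to 4 (valence 4) → 0 H
  atom 12: O, bond orders sum to 2 (valence 2) → 0 H
  atom 13: C, bond orders sum to 1 (valence 4) → 3 H
  atom 14: C, bond orders sum to 4 (valence 4) → 0 H
  atom 15: N, bond orders sum to 3 (valence 3) → 0 H
  atom 16: C, bond orders sum to 4 (valence 4) → 0 H
  atom 17: N, bond orders sum to 3 (valence 3) → 0 H
Totals → C:9, H:4, F:3, I:1, N:2, O:2.

C9H4F3IN2O2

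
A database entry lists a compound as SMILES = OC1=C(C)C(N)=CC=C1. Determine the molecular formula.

Walk through each heavy atom and fill implicit hydrogens from standard valence (C 4, N 3, O 2, S 2, halogen 1):
  atom 1: O, bond orders sum to 1 (valence 2) → 1 H
  atom 2: C, bond orders sum to 4 (valence 4) → 0 H
  atom 3: C, bond orders sum to 4 (valence 4) → 0 H
  atom 4: C, bond orders sum to 1 (valence 4) → 3 H
  atom 5: C, bond orders sum to 4 (valence 4) → 0 H
  atom 6: N, bond orders sum to 1 (valence 3) → 2 H
  atom 7: C, bond orders sum to 3 (valence 4) → 1 H
  atom 8: C, bond orders sum to 3 (valence 4) → 1 H
  atom 9: C, bond orders sum to 3 (valence 4) → 1 H
Totals → C:7, H:9, N:1, O:1.
In Hill order: C7H9NO.

C7H9NO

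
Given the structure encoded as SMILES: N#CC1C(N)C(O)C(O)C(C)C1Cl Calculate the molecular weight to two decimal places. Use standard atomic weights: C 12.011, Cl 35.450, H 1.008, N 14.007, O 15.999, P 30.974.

204.65 g/mol

First, the molecular formula is C8H13ClN2O2 (counting implicit H from valence).
  C: 8 × 12.011 = 96.088
  Cl: 1 × 35.450 = 35.450
  H: 13 × 1.008 = 13.104
  N: 2 × 14.007 = 28.014
  O: 2 × 15.999 = 31.998
Sum: 8×12.011 + 1×35.450 + 13×1.008 + 2×14.007 + 2×15.999 = 204.654 → 204.65 g/mol.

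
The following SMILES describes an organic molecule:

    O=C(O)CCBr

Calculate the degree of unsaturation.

1

Molecular formula: C3H5BrO2.
DoU = (2C + 2 + N − H − X) / 2, where X is the halogen count and O/S are ignored.
    = (2·3 + 2 + 0 − 5 − 1) / 2 = 2 / 2 = 1.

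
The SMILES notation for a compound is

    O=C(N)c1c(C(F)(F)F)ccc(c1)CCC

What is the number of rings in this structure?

In SMILES, each pair of matching ring-closure digits denotes one ring-closing bond; the number of such bonds equals the number of independent rings.
Ring-closure bonds here: 1.

1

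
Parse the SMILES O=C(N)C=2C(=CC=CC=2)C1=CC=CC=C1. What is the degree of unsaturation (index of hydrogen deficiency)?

9

Degree of unsaturation = (number of rings) + (number of π bonds).
Ring closures in the SMILES: 2.
π bonds: 7 double bonds (each 1 DoU) → 7 DoU from unsaturation.
Total DoU = 2 + 7 = 9.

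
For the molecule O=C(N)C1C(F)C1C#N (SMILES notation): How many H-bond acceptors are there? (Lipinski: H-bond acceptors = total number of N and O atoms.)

N atoms: 2; O atoms: 1.
Lipinski HBA = 2 + 1 = 3.

3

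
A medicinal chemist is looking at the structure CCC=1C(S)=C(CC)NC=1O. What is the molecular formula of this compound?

Walk through each heavy atom and fill implicit hydrogens from standard valence (C 4, N 3, O 2, S 2, halogen 1):
  atom 1: C, bond orders sum to 1 (valence 4) → 3 H
  atom 2: C, bond orders sum to 2 (valence 4) → 2 H
  atom 3: C, bond orders sum to 4 (valence 4) → 0 H
  atom 4: C, bond orders sum to 4 (valence 4) → 0 H
  atom 5: S, bond orders sum to 1 (valence 2) → 1 H
  atom 6: C, bond orders sum to 4 (valence 4) → 0 H
  atom 7: C, bond orders sum to 2 (valence 4) → 2 H
  atom 8: C, bond orders sum to 1 (valence 4) → 3 H
  atom 9: N, bond orders sum to 2 (valence 3) → 1 H
  atom 10: C, bond orders sum to 4 (valence 4) → 0 H
  atom 11: O, bond orders sum to 1 (valence 2) → 1 H
Totals → C:8, H:13, N:1, O:1, S:1.
In Hill order: C8H13NOS.

C8H13NOS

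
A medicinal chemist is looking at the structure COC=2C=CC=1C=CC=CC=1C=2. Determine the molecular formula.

C11H10O

Walk through each heavy atom and fill implicit hydrogens from standard valence (C 4, N 3, O 2, S 2, halogen 1):
  atom 1: C, bond orders sum to 1 (valence 4) → 3 H
  atom 2: O, bond orders sum to 2 (valence 2) → 0 H
  atom 3: C, bond orders sum to 4 (valence 4) → 0 H
  atom 4: C, bond orders sum to 3 (valence 4) → 1 H
  atom 5: C, bond orders sum to 3 (valence 4) → 1 H
  atom 6: C, bond orders sum to 4 (valence 4) → 0 H
  atom 7: C, bond orders sum to 3 (valence 4) → 1 H
  atom 8: C, bond orders sum to 3 (valence 4) → 1 H
  atom 9: C, bond orders sum to 3 (valence 4) → 1 H
  atom 10: C, bond orders sum to 3 (valence 4) → 1 H
  atom 11: C, bond orders sum to 4 (valence 4) → 0 H
  atom 12: C, bond orders sum to 3 (valence 4) → 1 H
Totals → C:11, H:10, O:1.
In Hill order: C11H10O.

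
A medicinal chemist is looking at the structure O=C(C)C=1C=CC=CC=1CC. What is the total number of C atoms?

10

Count every carbon token in the SMILES (each C, including those in ring-closure positions and inside branches).
Carbon count: 10.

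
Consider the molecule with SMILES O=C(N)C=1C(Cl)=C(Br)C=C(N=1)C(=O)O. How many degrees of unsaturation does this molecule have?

6

Molecular formula: C7H4BrClN2O3.
DoU = (2C + 2 + N − H − X) / 2, where X is the halogen count and O/S are ignored.
    = (2·7 + 2 + 2 − 4 − 2) / 2 = 12 / 2 = 6.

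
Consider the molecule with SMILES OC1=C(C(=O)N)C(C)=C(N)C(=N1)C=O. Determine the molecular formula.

Walk through each heavy atom and fill implicit hydrogens from standard valence (C 4, N 3, O 2, S 2, halogen 1):
  atom 1: O, bond orders sum to 1 (valence 2) → 1 H
  atom 2: C, bond orders sum to 4 (valence 4) → 0 H
  atom 3: C, bond orders sum to 4 (valence 4) → 0 H
  atom 4: C, bond orders sum to 4 (valence 4) → 0 H
  atom 5: O, bond orders sum to 2 (valence 2) → 0 H
  atom 6: N, bond orders sum to 1 (valence 3) → 2 H
  atom 7: C, bond orders sum to 4 (valence 4) → 0 H
  atom 8: C, bond orders sum to 1 (valence 4) → 3 H
  atom 9: C, bond orders sum to 4 (valence 4) → 0 H
  atom 10: N, bond orders sum to 1 (valence 3) → 2 H
  atom 11: C, bond orders sum to 4 (valence 4) → 0 H
  atom 12: N, bond orders sum to 3 (valence 3) → 0 H
  atom 13: C, bond orders sum to 3 (valence 4) → 1 H
  atom 14: O, bond orders sum to 2 (valence 2) → 0 H
Totals → C:8, H:9, N:3, O:3.

C8H9N3O3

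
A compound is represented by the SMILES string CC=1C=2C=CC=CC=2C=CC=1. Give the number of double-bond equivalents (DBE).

7

Degree of unsaturation = (number of rings) + (number of π bonds).
Ring closures in the SMILES: 2.
π bonds: 5 double bonds (each 1 DoU) → 5 DoU from unsaturation.
Total DoU = 2 + 5 = 7.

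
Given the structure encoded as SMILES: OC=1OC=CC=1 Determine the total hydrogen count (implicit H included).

Walk through each heavy atom and fill implicit hydrogens from standard valence (C 4, N 3, O 2, S 2, halogen 1):
  atom 1: O, bond orders sum to 1 (valence 2) → 1 H
  atom 2: C, bond orders sum to 4 (valence 4) → 0 H
  atom 3: O, bond orders sum to 2 (valence 2) → 0 H
  atom 4: C, bond orders sum to 3 (valence 4) → 1 H
  atom 5: C, bond orders sum to 3 (valence 4) → 1 H
  atom 6: C, bond orders sum to 3 (valence 4) → 1 H
Total hydrogens: 4.

4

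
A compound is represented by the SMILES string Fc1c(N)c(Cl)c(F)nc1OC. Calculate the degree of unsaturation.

Molecular formula: C6H5ClF2N2O.
DoU = (2C + 2 + N − H − X) / 2, where X is the halogen count and O/S are ignored.
    = (2·6 + 2 + 2 − 5 − 3) / 2 = 8 / 2 = 4.

4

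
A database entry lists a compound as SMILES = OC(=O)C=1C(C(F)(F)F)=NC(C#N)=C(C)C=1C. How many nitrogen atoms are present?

Scan the SMILES for N atoms (remember two-letter symbols like Cl and Br are single atoms).
Nitrogen count: 2.

2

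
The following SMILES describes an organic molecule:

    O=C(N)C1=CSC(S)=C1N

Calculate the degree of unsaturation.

4

Degree of unsaturation = (number of rings) + (number of π bonds).
Ring closures in the SMILES: 1.
π bonds: 3 double bonds (each 1 DoU) → 3 DoU from unsaturation.
Total DoU = 1 + 3 = 4.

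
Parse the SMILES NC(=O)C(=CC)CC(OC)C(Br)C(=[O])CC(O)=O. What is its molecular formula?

C11H16BrNO5

Walk through each heavy atom and fill implicit hydrogens from standard valence (C 4, N 3, O 2, S 2, halogen 1):
  atom 1: N, bond orders sum to 1 (valence 3) → 2 H
  atom 2: C, bond orders sum to 4 (valence 4) → 0 H
  atom 3: O, bond orders sum to 2 (valence 2) → 0 H
  atom 4: C, bond orders sum to 4 (valence 4) → 0 H
  atom 5: C, bond orders sum to 3 (valence 4) → 1 H
  atom 6: C, bond orders sum to 1 (valence 4) → 3 H
  atom 7: C, bond orders sum to 2 (valence 4) → 2 H
  atom 8: C, bond orders sum to 3 (valence 4) → 1 H
  atom 9: O, bond orders sum to 2 (valence 2) → 0 H
  atom 10: C, bond orders sum to 1 (valence 4) → 3 H
  atom 11: C, bond orders sum to 3 (valence 4) → 1 H
  atom 12: Br (halogen, monovalent) → 0 H
  atom 13: C, bond orders sum to 4 (valence 4) → 0 H
  atom 14: O with explicit H count 0
  atom 15: C, bond orders sum to 2 (valence 4) → 2 H
  atom 16: C, bond orders sum to 4 (valence 4) → 0 H
  atom 17: O, bond orders sum to 1 (valence 2) → 1 H
  atom 18: O, bond orders sum to 2 (valence 2) → 0 H
Totals → C:11, H:16, Br:1, N:1, O:5.
In Hill order: C11H16BrNO5.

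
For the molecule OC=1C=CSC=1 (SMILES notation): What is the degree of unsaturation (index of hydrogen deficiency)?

Degree of unsaturation = (number of rings) + (number of π bonds).
Ring closures in the SMILES: 1.
π bonds: 2 double bonds (each 1 DoU) → 2 DoU from unsaturation.
Total DoU = 1 + 2 = 3.

3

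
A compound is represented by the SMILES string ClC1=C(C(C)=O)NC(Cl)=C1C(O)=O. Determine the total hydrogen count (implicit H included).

5

Walk through each heavy atom and fill implicit hydrogens from standard valence (C 4, N 3, O 2, S 2, halogen 1):
  atom 1: Cl (halogen, monovalent) → 0 H
  atom 2: C, bond orders sum to 4 (valence 4) → 0 H
  atom 3: C, bond orders sum to 4 (valence 4) → 0 H
  atom 4: C, bond orders sum to 4 (valence 4) → 0 H
  atom 5: C, bond orders sum to 1 (valence 4) → 3 H
  atom 6: O, bond orders sum to 2 (valence 2) → 0 H
  atom 7: N, bond orders sum to 2 (valence 3) → 1 H
  atom 8: C, bond orders sum to 4 (valence 4) → 0 H
  atom 9: Cl (halogen, monovalent) → 0 H
  atom 10: C, bond orders sum to 4 (valence 4) → 0 H
  atom 11: C, bond orders sum to 4 (valence 4) → 0 H
  atom 12: O, bond orders sum to 1 (valence 2) → 1 H
  atom 13: O, bond orders sum to 2 (valence 2) → 0 H
Total hydrogens: 5.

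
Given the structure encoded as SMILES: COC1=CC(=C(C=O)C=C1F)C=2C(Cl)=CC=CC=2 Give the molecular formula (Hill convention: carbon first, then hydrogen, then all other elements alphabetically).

C14H10ClFO2

Walk through each heavy atom and fill implicit hydrogens from standard valence (C 4, N 3, O 2, S 2, halogen 1):
  atom 1: C, bond orders sum to 1 (valence 4) → 3 H
  atom 2: O, bond orders sum to 2 (valence 2) → 0 H
  atom 3: C, bond orders sum to 4 (valence 4) → 0 H
  atom 4: C, bond orders sum to 3 (valence 4) → 1 H
  atom 5: C, bond orders sum to 4 (valence 4) → 0 H
  atom 6: C, bond orders sum to 4 (valence 4) → 0 H
  atom 7: C, bond orders sum to 3 (valence 4) → 1 H
  atom 8: O, bond orders sum to 2 (valence 2) → 0 H
  atom 9: C, bond orders sum to 3 (valence 4) → 1 H
  atom 10: C, bond orders sum to 4 (valence 4) → 0 H
  atom 11: F (halogen, monovalent) → 0 H
  atom 12: C, bond orders sum to 4 (valence 4) → 0 H
  atom 13: C, bond orders sum to 4 (valence 4) → 0 H
  atom 14: Cl (halogen, monovalent) → 0 H
  atom 15: C, bond orders sum to 3 (valence 4) → 1 H
  atom 16: C, bond orders sum to 3 (valence 4) → 1 H
  atom 17: C, bond orders sum to 3 (valence 4) → 1 H
  atom 18: C, bond orders sum to 3 (valence 4) → 1 H
Totals → C:14, H:10, Cl:1, F:1, O:2.
In Hill order: C14H10ClFO2.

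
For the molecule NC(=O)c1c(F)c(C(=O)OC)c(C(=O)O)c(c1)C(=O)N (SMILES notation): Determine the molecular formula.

C11H9FN2O6

Walk through each heavy atom and fill implicit hydrogens from standard valence (C 4, N 3, O 2, S 2, halogen 1); for lowercase aromatic atoms, an aromatic c carries 1 H when it has two neighbours and 0 H with three, and aromatic n carries 0 H:
  atom 1: N, bond orders sum to 1 (valence 3) → 2 H
  atom 2: C, bond orders sum to 4 (valence 4) → 0 H
  atom 3: O, bond orders sum to 2 (valence 2) → 0 H
  atom 4: aromatic c, 3 neighbours → 0 H
  atom 5: aromatic c, 3 neighbours → 0 H
  atom 6: F (halogen, monovalent) → 0 H
  atom 7: aromatic c, 3 neighbours → 0 H
  atom 8: C, bond orders sum to 4 (valence 4) → 0 H
  atom 9: O, bond orders sum to 2 (valence 2) → 0 H
  atom 10: O, bond orders sum to 2 (valence 2) → 0 H
  atom 11: C, bond orders sum to 1 (valence 4) → 3 H
  atom 12: aromatic c, 3 neighbours → 0 H
  atom 13: C, bond orders sum to 4 (valence 4) → 0 H
  atom 14: O, bond orders sum to 2 (valence 2) → 0 H
  atom 15: O, bond orders sum to 1 (valence 2) → 1 H
  atom 16: aromatic c, 3 neighbours → 0 H
  atom 17: aromatic c, 2 neighbours → 1 H
  atom 18: C, bond orders sum to 4 (valence 4) → 0 H
  atom 19: O, bond orders sum to 2 (valence 2) → 0 H
  atom 20: N, bond orders sum to 1 (valence 3) → 2 H
Totals → C:11, H:9, F:1, N:2, O:6.
In Hill order: C11H9FN2O6.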